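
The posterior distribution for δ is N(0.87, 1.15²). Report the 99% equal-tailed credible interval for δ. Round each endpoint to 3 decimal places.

The posterior is symmetric, so the 99% equal-tailed interval is δ = 0.87 ± z·1.15 with z = 2.576.
Half-width: 2.576 × 1.15 = 2.962.
0.87 − 2.962 = -2.092; 0.87 + 2.962 = 3.832.

[-2.092, 3.832]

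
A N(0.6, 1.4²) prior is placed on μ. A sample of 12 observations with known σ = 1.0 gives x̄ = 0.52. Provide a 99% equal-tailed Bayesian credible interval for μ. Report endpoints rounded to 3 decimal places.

[-0.205, 1.252]

Posterior precision = 1/1.4² + 12/1.0² = 0.5102 + 12.0000 = 12.5102, so posterior SD = 0.2827.
Posterior mean = (0.6/1.4² + 12·0.52/1.0²) / 12.5102 = 0.5233.
Interval: 0.5233 ± 2.576 × 0.2827 → [-0.205, 1.252].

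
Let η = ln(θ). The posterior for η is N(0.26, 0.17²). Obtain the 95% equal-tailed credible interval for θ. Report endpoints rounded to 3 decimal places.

[0.929, 1.810]

On the log scale the 95% interval is 0.26 ± 1.960 × 0.17 = [-0.0732, 0.5932].
Exponentiate: [e^-0.0732, e^0.5932] = [0.929, 1.810].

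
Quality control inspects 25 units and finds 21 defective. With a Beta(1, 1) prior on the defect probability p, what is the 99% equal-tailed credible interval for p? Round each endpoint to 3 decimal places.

Posterior: Beta(1+21, 1+4) = Beta(22, 5).
Equal-tailed 99% interval: the 0.005 and 0.995 quantiles of Beta(22, 5).
Posterior mean ≈ 0.815, SD ≈ 0.073; a Normal approximation gives roughly [0.626, 1.004].
Exact: F⁻¹(0.005) = 0.590; F⁻¹(0.995) = 0.956.

[0.590, 0.956]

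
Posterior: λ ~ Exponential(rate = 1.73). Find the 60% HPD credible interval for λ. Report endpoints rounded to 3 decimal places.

[0.000, 0.530]

The exponential density is strictly decreasing on [0, ∞), so the HPD interval is anchored at 0: [0, q] with P(λ ≤ q) = 0.60.
q = −ln(1 − 0.60) / 1.73 = 0.9163 / 1.73 = 0.530.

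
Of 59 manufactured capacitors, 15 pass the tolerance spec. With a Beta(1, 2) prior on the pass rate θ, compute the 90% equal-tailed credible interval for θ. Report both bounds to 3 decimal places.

[0.172, 0.353]

Posterior: Beta(1+15, 2+44) = Beta(16, 46).
Equal-tailed 90% interval: the 0.05 and 0.95 quantiles of Beta(16, 46).
Posterior mean ≈ 0.258, SD ≈ 0.055; a Normal approximation gives roughly [0.167, 0.349].
Exact: F⁻¹(0.05) = 0.172; F⁻¹(0.95) = 0.353.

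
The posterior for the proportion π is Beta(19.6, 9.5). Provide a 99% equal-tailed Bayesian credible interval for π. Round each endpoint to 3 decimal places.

[0.439, 0.865]

Posterior: Beta(19.6, 9.5).
Equal-tailed 99% interval: the 0.005 and 0.995 quantiles of Beta(19.6, 9.5).
Posterior mean ≈ 0.674, SD ≈ 0.085; a Normal approximation gives roughly [0.453, 0.894].
Exact: F⁻¹(0.005) = 0.439; F⁻¹(0.995) = 0.865.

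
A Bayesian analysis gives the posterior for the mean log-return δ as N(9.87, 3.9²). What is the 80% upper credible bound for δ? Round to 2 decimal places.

13.15

Need U with P(δ ≤ U) = 0.80: U = 9.87 + z_{0.2}·3.9.
z = 0.842; U = 9.87 + 0.842 × 3.9 = 13.15.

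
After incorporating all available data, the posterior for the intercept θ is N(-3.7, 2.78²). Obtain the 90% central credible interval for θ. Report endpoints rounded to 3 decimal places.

The posterior is symmetric, so the 90% equal-tailed interval is θ = -3.7 ± z·2.78 with z = 1.645.
Half-width: 1.645 × 2.78 = 4.573.
-3.7 − 4.573 = -8.273; -3.7 + 4.573 = 0.873.

[-8.273, 0.873]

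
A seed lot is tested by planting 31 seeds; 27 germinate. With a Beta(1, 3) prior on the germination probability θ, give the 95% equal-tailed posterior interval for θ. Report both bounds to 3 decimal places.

Posterior: Beta(1+27, 3+4) = Beta(28, 7).
Equal-tailed 95% interval: the 0.025 and 0.975 quantiles of Beta(28, 7).
Posterior mean ≈ 0.800, SD ≈ 0.067; a Normal approximation gives roughly [0.669, 0.931].
Exact: F⁻¹(0.025) = 0.655; F⁻¹(0.975) = 0.913.

[0.655, 0.913]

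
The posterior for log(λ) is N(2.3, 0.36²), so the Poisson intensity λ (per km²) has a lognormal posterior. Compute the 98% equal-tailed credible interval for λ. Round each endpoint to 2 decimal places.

On the log scale the 98% interval is 2.3 ± 2.326 × 0.36 = [1.4625, 3.1375].
Exponentiate: [e^1.4625, e^3.1375] = [4.32, 23.05].

[4.32, 23.05]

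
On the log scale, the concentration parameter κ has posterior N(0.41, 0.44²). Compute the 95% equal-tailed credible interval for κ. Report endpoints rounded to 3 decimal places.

[0.636, 3.569]

On the log scale the 95% interval is 0.41 ± 1.960 × 0.44 = [-0.4524, 1.2724].
Exponentiate: [e^-0.4524, e^1.2724] = [0.636, 3.569].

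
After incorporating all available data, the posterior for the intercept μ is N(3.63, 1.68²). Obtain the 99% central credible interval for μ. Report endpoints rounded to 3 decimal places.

[-0.697, 7.957]

The posterior is symmetric, so the 99% equal-tailed interval is μ = 3.63 ± z·1.68 with z = 2.576.
Half-width: 2.576 × 1.68 = 4.327.
3.63 − 4.327 = -0.697; 3.63 + 4.327 = 7.957.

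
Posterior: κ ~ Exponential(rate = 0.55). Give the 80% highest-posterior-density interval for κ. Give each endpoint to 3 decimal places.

The exponential density is strictly decreasing on [0, ∞), so the HPD interval is anchored at 0: [0, q] with P(κ ≤ q) = 0.80.
q = −ln(1 − 0.80) / 0.55 = 1.6094 / 0.55 = 2.926.

[0.000, 2.926]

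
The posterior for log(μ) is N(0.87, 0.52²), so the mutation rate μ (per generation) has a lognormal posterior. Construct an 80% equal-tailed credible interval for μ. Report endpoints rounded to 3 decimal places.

On the log scale the 80% interval is 0.87 ± 1.282 × 0.52 = [0.2036, 1.5364].
Exponentiate: [e^0.2036, e^1.5364] = [1.226, 4.648].

[1.226, 4.648]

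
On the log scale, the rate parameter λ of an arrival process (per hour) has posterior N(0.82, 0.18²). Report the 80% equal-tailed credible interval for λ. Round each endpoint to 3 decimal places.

On the log scale the 80% interval is 0.82 ± 1.282 × 0.18 = [0.5893, 1.0507].
Exponentiate: [e^0.5893, e^1.0507] = [1.803, 2.860].

[1.803, 2.860]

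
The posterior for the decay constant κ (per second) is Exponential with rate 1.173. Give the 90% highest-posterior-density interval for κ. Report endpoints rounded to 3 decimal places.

[0.000, 1.963]

The exponential density is strictly decreasing on [0, ∞), so the HPD interval is anchored at 0: [0, q] with P(κ ≤ q) = 0.90.
q = −ln(1 − 0.90) / 1.173 = 2.3026 / 1.173 = 1.963.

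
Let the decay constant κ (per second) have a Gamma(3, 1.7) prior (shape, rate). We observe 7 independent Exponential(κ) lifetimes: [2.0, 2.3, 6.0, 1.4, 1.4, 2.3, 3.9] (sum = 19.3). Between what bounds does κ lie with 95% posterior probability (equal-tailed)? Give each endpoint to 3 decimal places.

Posterior: Gamma(3+7, 1.7+19.3) = Gamma(10, 21.0) (shape, rate).
Equal-tailed 95% interval: Gamma(10, 21.0) quantiles at 0.025 and 0.975.
Posterior mean ≈ 0.476, SD ≈ 0.151; a Normal approximation gives roughly [0.181, 0.771].
Exact: lower = 0.228; upper = 0.814.

[0.228, 0.814]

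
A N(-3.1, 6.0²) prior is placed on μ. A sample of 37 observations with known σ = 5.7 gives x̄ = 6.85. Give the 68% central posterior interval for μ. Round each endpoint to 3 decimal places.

[5.692, 7.534]

Posterior precision = 1/6.0² + 37/5.7² = 0.0278 + 1.1388 = 1.1666, so posterior SD = 0.9259.
Posterior mean = (-3.1/6.0² + 37·6.85/5.7²) / 1.1666 = 6.6131.
Interval: 6.6131 ± 0.994 × 0.9259 → [5.692, 7.534].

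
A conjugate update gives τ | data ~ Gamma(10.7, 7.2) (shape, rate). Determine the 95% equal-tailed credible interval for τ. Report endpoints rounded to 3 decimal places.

Posterior: Gamma(shape 10.7, rate 7.2).
Equal-tailed 95% interval: Gamma(10.7, 7.2) quantiles at 0.025 and 0.975.
Posterior mean ≈ 1.486, SD ≈ 0.454; a Normal approximation gives roughly [0.596, 2.377].
Exact: lower = 0.733; upper = 2.500.

[0.733, 2.500]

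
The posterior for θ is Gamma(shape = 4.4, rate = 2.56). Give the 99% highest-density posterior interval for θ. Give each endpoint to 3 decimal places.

The posterior is unimodal and skewed, so the HPD interval has equal density at both endpoints and is the shortest 99% interval.
Solving f(0.205) = f(4.220) with F(4.220) − F(0.205) = 0.99 gives [0.205, 4.220].
For comparison, the equal-tailed interval is [0.323, 4.544]; the HPD is narrower and shifted toward the mode.

[0.205, 4.220]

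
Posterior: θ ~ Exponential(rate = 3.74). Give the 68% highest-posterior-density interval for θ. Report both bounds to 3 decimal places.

[0.000, 0.305]

The exponential density is strictly decreasing on [0, ∞), so the HPD interval is anchored at 0: [0, q] with P(θ ≤ q) = 0.68.
q = −ln(1 − 0.68) / 3.74 = 1.1394 / 3.74 = 0.305.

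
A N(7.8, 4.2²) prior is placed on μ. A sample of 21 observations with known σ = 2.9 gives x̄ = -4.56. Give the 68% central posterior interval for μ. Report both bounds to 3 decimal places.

Posterior precision = 1/4.2² + 21/2.9² = 0.0567 + 2.4970 = 2.5537, so posterior SD = 0.6258.
Posterior mean = (7.8/4.2² + 21·-4.56/2.9²) / 2.5537 = -4.2856.
Interval: -4.2856 ± 0.994 × 0.6258 → [-4.908, -3.663].

[-4.908, -3.663]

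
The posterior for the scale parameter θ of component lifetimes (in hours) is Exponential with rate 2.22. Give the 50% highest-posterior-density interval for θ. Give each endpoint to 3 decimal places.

[0.000, 0.312]

The exponential density is strictly decreasing on [0, ∞), so the HPD interval is anchored at 0: [0, q] with P(θ ≤ q) = 0.50.
q = −ln(1 − 0.50) / 2.22 = 0.6931 / 2.22 = 0.312.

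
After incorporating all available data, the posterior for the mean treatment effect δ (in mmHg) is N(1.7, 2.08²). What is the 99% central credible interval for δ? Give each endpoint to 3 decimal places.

[-3.658, 7.058]

The posterior is symmetric, so the 99% equal-tailed interval is δ = 1.7 ± z·2.08 with z = 2.576.
Half-width: 2.576 × 2.08 = 5.358.
1.7 − 5.358 = -3.658; 1.7 + 5.358 = 7.058.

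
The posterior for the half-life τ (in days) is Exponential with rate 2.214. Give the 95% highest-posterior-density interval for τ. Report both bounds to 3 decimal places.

The exponential density is strictly decreasing on [0, ∞), so the HPD interval is anchored at 0: [0, q] with P(τ ≤ q) = 0.95.
q = −ln(1 − 0.95) / 2.214 = 2.9957 / 2.214 = 1.353.

[0.000, 1.353]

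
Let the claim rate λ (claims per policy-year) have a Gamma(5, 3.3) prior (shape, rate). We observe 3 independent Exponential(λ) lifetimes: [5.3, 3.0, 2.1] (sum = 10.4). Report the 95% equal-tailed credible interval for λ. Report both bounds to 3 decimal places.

[0.252, 1.053]

Posterior: Gamma(5+3, 3.3+10.4) = Gamma(8, 13.7) (shape, rate).
Equal-tailed 95% interval: Gamma(8, 13.7) quantiles at 0.025 and 0.975.
Posterior mean ≈ 0.584, SD ≈ 0.206; a Normal approximation gives roughly [0.179, 0.989].
Exact: lower = 0.252; upper = 1.053.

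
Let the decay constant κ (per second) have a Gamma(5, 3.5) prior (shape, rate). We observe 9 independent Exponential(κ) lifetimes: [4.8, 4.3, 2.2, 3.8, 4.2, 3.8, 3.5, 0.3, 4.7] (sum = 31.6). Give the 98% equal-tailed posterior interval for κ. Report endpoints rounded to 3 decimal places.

[0.193, 0.688]

Posterior: Gamma(5+9, 3.5+31.6) = Gamma(14, 35.1) (shape, rate).
Equal-tailed 98% interval: Gamma(14, 35.1) quantiles at 0.01 and 0.99.
Posterior mean ≈ 0.399, SD ≈ 0.107; a Normal approximation gives roughly [0.151, 0.647].
Exact: lower = 0.193; upper = 0.688.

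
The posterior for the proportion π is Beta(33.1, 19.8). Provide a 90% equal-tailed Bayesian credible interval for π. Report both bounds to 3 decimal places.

Posterior: Beta(33.1, 19.8).
Equal-tailed 90% interval: the 0.05 and 0.95 quantiles of Beta(33.1, 19.8).
Posterior mean ≈ 0.626, SD ≈ 0.066; a Normal approximation gives roughly [0.517, 0.734].
Exact: F⁻¹(0.05) = 0.514; F⁻¹(0.95) = 0.731.

[0.514, 0.731]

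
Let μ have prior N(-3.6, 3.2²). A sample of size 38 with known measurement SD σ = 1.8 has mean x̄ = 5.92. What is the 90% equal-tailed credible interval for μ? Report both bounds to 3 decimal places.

[5.363, 6.320]

Posterior precision = 1/3.2² + 38/1.8² = 0.0977 + 11.7284 = 11.8261, so posterior SD = 0.2908.
Posterior mean = (-3.6/3.2² + 38·5.92/1.8²) / 11.8261 = 5.8414.
Interval: 5.8414 ± 1.645 × 0.2908 → [5.363, 6.320].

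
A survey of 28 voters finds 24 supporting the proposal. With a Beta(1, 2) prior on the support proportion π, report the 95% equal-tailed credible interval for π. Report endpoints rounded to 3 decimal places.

[0.653, 0.923]

Posterior: Beta(1+24, 2+4) = Beta(25, 6).
Equal-tailed 95% interval: the 0.025 and 0.975 quantiles of Beta(25, 6).
Posterior mean ≈ 0.806, SD ≈ 0.070; a Normal approximation gives roughly [0.670, 0.943].
Exact: F⁻¹(0.025) = 0.653; F⁻¹(0.975) = 0.923.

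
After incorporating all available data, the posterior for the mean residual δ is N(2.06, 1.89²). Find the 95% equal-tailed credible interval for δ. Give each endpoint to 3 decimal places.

[-1.644, 5.764]

The posterior is symmetric, so the 95% equal-tailed interval is δ = 2.06 ± z·1.89 with z = 1.960.
Half-width: 1.960 × 1.89 = 3.704.
2.06 − 3.704 = -1.644; 2.06 + 3.704 = 5.764.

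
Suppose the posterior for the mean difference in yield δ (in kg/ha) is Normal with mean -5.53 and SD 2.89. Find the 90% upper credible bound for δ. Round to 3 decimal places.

Need U with P(δ ≤ U) = 0.90: U = -5.53 + z_{0.1}·2.89.
z = 1.282; U = -5.53 + 1.282 × 2.89 = -1.826.

-1.826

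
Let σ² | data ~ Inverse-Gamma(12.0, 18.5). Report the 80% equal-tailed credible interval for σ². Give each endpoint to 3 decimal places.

Inverse-Gamma(12.0, 18.5) quantiles: F⁻¹(0.1) and F⁻¹(0.9).
Equivalently, 1/σ² ~ Gamma(12.0, rate = 18.5); invert its 0.9 and 0.1 quantiles.
Posterior mean ≈ 1.682, SD ≈ 0.532; a Normal approximation gives roughly [1.000, 2.363].
Exact: lower = 1.115; upper = 2.363.

[1.115, 2.363]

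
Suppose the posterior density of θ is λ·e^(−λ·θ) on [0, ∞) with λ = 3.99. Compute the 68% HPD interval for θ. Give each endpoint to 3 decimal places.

The exponential density is strictly decreasing on [0, ∞), so the HPD interval is anchored at 0: [0, q] with P(θ ≤ q) = 0.68.
q = −ln(1 − 0.68) / 3.99 = 1.1394 / 3.99 = 0.286.

[0.000, 0.286]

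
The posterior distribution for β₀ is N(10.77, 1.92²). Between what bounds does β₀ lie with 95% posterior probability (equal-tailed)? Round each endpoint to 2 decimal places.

[7.01, 14.53]

The posterior is symmetric, so the 95% equal-tailed interval is β₀ = 10.77 ± z·1.92 with z = 1.960.
Half-width: 1.960 × 1.92 = 3.76.
10.77 − 3.76 = 7.01; 10.77 + 3.76 = 14.53.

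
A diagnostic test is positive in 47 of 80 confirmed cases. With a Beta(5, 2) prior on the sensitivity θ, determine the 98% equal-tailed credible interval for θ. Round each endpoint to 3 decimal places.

[0.474, 0.715]

Posterior: Beta(5+47, 2+33) = Beta(52, 35).
Equal-tailed 98% interval: the 0.01 and 0.99 quantiles of Beta(52, 35).
Posterior mean ≈ 0.598, SD ≈ 0.052; a Normal approximation gives roughly [0.476, 0.719].
Exact: F⁻¹(0.01) = 0.474; F⁻¹(0.99) = 0.715.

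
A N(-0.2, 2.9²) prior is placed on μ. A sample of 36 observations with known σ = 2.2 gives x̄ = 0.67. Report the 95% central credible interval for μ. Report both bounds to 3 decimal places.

[-0.057, 1.369]

Posterior precision = 1/2.9² + 36/2.2² = 0.1189 + 7.4380 = 7.5569, so posterior SD = 0.3638.
Posterior mean = (-0.2/2.9² + 36·0.67/2.2²) / 7.5569 = 0.6563.
Interval: 0.6563 ± 1.960 × 0.3638 → [-0.057, 1.369].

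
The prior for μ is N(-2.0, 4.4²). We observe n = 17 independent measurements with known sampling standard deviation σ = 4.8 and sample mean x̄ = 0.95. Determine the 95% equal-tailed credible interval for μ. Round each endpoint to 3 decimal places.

Posterior precision = 1/4.4² + 17/4.8² = 0.0517 + 0.7378 = 0.7895, so posterior SD = 1.1254.
Posterior mean = (-2.0/4.4² + 17·0.95/4.8²) / 0.7895 = 0.7570.
Interval: 0.7570 ± 1.960 × 1.1254 → [-1.449, 2.963].

[-1.449, 2.963]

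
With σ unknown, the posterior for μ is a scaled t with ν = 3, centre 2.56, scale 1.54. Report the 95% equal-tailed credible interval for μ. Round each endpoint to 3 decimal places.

The t_3 distribution is symmetric; the 95% interval is 2.56 ± t·1.54 with t_{0.975,3} = 3.182.
Half-width: 3.182 × 1.54 = 4.901.
2.56 − 4.901 = -2.341; 2.56 + 4.901 = 7.461.

[-2.341, 7.461]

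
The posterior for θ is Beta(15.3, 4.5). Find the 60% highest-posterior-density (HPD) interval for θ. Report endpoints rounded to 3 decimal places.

The posterior is unimodal and skewed, so the HPD interval has equal density at both endpoints and is the shortest 60% interval.
Solving f(0.719) = f(0.872) with F(0.872) − F(0.719) = 0.60 gives [0.719, 0.872].
For comparison, the equal-tailed interval is [0.697, 0.853]; the HPD is narrower and shifted toward the mode.

[0.719, 0.872]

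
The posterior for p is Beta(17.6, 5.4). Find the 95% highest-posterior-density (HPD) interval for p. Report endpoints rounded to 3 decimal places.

[0.595, 0.923]

The posterior is unimodal and skewed, so the HPD interval has equal density at both endpoints and is the shortest 95% interval.
Solving f(0.595) = f(0.923) with F(0.923) − F(0.595) = 0.95 gives [0.595, 0.923].
For comparison, the equal-tailed interval is [0.577, 0.910]; the HPD is narrower and shifted toward the mode.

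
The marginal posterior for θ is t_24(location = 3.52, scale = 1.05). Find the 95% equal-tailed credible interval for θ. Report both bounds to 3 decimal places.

[1.353, 5.687]

The t_24 distribution is symmetric; the 95% interval is 3.52 ± t·1.05 with t_{0.975,24} = 2.064.
Half-width: 2.064 × 1.05 = 2.167.
3.52 − 2.167 = 1.353; 3.52 + 2.167 = 5.687.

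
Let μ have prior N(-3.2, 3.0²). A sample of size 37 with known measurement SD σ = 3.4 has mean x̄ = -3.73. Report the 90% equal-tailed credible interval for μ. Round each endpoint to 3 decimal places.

[-4.616, -2.808]

Posterior precision = 1/3.0² + 37/3.4² = 0.1111 + 3.2007 = 3.3118, so posterior SD = 0.5495.
Posterior mean = (-3.2/3.0² + 37·-3.73/3.4²) / 3.3118 = -3.7122.
Interval: -3.7122 ± 1.645 × 0.5495 → [-4.616, -2.808].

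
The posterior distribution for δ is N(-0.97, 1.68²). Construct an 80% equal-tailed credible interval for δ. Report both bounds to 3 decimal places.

[-3.123, 1.183]

The posterior is symmetric, so the 80% equal-tailed interval is δ = -0.97 ± z·1.68 with z = 1.282.
Half-width: 1.282 × 1.68 = 2.153.
-0.97 − 2.153 = -3.123; -0.97 + 2.153 = 1.183.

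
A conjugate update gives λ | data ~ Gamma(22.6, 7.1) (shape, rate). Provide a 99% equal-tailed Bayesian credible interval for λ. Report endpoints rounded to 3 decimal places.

[1.722, 5.170]

Posterior: Gamma(shape 22.6, rate 7.1).
Equal-tailed 99% interval: Gamma(22.6, 7.1) quantiles at 0.005 and 0.995.
Posterior mean ≈ 3.183, SD ≈ 0.670; a Normal approximation gives roughly [1.458, 4.908].
Exact: lower = 1.722; upper = 5.170.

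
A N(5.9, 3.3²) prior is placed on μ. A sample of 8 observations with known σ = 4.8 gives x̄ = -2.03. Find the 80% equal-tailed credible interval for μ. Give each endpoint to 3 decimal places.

[-2.306, 1.563]

Posterior precision = 1/3.3² + 8/4.8² = 0.0918 + 0.3472 = 0.4390, so posterior SD = 1.5092.
Posterior mean = (5.9/3.3² + 8·-2.03/4.8²) / 0.4390 = -0.3714.
Interval: -0.3714 ± 1.282 × 1.5092 → [-2.306, 1.563].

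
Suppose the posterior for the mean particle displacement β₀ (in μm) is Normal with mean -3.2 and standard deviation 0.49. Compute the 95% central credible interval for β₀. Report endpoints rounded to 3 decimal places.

[-4.160, -2.240]

The posterior is symmetric, so the 95% equal-tailed interval is β₀ = -3.2 ± z·0.49 with z = 1.960.
Half-width: 1.960 × 0.49 = 0.960.
-3.2 − 0.960 = -4.160; -3.2 + 0.960 = -2.240.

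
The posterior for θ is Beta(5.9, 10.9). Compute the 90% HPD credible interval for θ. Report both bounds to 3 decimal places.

The posterior is unimodal and skewed, so the HPD interval has equal density at both endpoints and is the shortest 90% interval.
Solving f(0.164) = f(0.534) with F(0.534) − F(0.164) = 0.90 gives [0.164, 0.534].
For comparison, the equal-tailed interval is [0.175, 0.548]; the HPD is narrower and shifted toward the mode.

[0.164, 0.534]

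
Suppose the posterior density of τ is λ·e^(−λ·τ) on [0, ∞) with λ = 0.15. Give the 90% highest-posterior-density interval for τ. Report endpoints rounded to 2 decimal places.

[0.00, 15.35]

The exponential density is strictly decreasing on [0, ∞), so the HPD interval is anchored at 0: [0, q] with P(τ ≤ q) = 0.90.
q = −ln(1 − 0.90) / 0.15 = 2.3026 / 0.15 = 15.35.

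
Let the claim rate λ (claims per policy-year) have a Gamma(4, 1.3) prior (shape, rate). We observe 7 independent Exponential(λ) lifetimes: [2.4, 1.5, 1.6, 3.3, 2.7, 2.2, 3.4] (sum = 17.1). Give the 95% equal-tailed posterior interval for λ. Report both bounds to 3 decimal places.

Posterior: Gamma(4+7, 1.3+17.1) = Gamma(11, 18.4) (shape, rate).
Equal-tailed 95% interval: Gamma(11, 18.4) quantiles at 0.025 and 0.975.
Posterior mean ≈ 0.598, SD ≈ 0.180; a Normal approximation gives roughly [0.245, 0.951].
Exact: lower = 0.298; upper = 0.999.

[0.298, 0.999]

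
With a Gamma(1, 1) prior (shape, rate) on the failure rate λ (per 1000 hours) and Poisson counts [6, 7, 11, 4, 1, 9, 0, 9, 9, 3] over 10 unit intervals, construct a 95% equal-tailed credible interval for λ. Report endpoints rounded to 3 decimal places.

[4.162, 6.919]

Posterior: Gamma(1+59, 1+10) = Gamma(60, 11) (shape, rate).
Equal-tailed 95% interval: Gamma(60, 11) quantiles at 0.025 and 0.975.
Posterior mean ≈ 5.455, SD ≈ 0.704; a Normal approximation gives roughly [4.074, 6.835].
Exact: lower = 4.162; upper = 6.919.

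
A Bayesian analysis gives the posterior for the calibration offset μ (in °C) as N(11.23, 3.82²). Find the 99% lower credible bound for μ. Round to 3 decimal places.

Need L with P(μ ≥ L) = 0.99: L = 11.23 − z_{0.01}·3.82.
z = 2.326; L = 11.23 − 2.326 × 3.82 = 2.343.

2.343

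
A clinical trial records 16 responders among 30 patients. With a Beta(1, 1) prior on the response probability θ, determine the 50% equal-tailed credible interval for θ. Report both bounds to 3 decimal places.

[0.472, 0.591]

Posterior: Beta(1+16, 1+14) = Beta(17, 15).
Equal-tailed 50% interval: the 0.25 and 0.75 quantiles of Beta(17, 15).
Posterior mean ≈ 0.531, SD ≈ 0.087; a Normal approximation gives roughly [0.473, 0.590].
Exact: F⁻¹(0.25) = 0.472; F⁻¹(0.75) = 0.591.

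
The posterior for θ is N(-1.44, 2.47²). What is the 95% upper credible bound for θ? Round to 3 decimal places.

2.623

Need U with P(θ ≤ U) = 0.95: U = -1.44 + z_{0.05}·2.47.
z = 1.645; U = -1.44 + 1.645 × 2.47 = 2.623.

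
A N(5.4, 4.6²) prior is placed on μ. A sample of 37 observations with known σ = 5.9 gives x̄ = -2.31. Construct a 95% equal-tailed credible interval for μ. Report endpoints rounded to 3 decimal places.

[-3.842, -0.122]

Posterior precision = 1/4.6² + 37/5.9² = 0.0473 + 1.0629 = 1.1102, so posterior SD = 0.9491.
Posterior mean = (5.4/4.6² + 37·-2.31/5.9²) / 1.1102 = -1.9818.
Interval: -1.9818 ± 1.960 × 0.9491 → [-3.842, -0.122].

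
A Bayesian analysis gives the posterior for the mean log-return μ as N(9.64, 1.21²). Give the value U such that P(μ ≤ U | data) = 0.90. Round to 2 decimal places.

11.19

Need U with P(μ ≤ U) = 0.90: U = 9.64 + z_{0.1}·1.21.
z = 1.282; U = 9.64 + 1.282 × 1.21 = 11.19.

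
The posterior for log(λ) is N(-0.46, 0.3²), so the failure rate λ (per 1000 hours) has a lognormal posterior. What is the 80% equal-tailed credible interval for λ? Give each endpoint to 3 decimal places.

[0.430, 0.927]

On the log scale the 80% interval is -0.46 ± 1.282 × 0.3 = [-0.8445, -0.0755].
Exponentiate: [e^-0.8445, e^-0.0755] = [0.430, 0.927].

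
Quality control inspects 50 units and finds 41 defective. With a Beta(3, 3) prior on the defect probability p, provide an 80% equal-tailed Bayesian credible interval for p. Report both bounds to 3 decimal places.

[0.714, 0.853]

Posterior: Beta(3+41, 3+9) = Beta(44, 12).
Equal-tailed 80% interval: the 0.1 and 0.9 quantiles of Beta(44, 12).
Posterior mean ≈ 0.786, SD ≈ 0.054; a Normal approximation gives roughly [0.716, 0.855].
Exact: F⁻¹(0.1) = 0.714; F⁻¹(0.9) = 0.853.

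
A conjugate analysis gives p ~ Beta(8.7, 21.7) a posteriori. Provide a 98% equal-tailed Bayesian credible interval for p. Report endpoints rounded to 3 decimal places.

[0.123, 0.490]

Posterior: Beta(8.7, 21.7).
Equal-tailed 98% interval: the 0.01 and 0.99 quantiles of Beta(8.7, 21.7).
Posterior mean ≈ 0.286, SD ≈ 0.081; a Normal approximation gives roughly [0.099, 0.474].
Exact: F⁻¹(0.01) = 0.123; F⁻¹(0.99) = 0.490.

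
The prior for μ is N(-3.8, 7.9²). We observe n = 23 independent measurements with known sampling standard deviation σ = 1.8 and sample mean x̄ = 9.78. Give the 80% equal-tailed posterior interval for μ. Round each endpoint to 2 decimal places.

[9.27, 10.23]

Posterior precision = 1/7.9² + 23/1.8² = 0.0160 + 7.0988 = 7.1148, so posterior SD = 0.3749.
Posterior mean = (-3.8/7.9² + 23·9.78/1.8²) / 7.1148 = 9.7494.
Interval: 9.7494 ± 1.282 × 0.3749 → [9.27, 10.23].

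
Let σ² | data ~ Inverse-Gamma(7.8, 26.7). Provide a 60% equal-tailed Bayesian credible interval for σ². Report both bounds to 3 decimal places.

[2.669, 4.938]

Inverse-Gamma(7.8, 26.7) quantiles: F⁻¹(0.2) and F⁻¹(0.8).
Equivalently, 1/σ² ~ Gamma(7.8, rate = 26.7); invert its 0.8 and 0.2 quantiles.
Posterior mean ≈ 3.926, SD ≈ 1.630; a Normal approximation gives roughly [2.554, 5.299].
Exact: lower = 2.669; upper = 4.938.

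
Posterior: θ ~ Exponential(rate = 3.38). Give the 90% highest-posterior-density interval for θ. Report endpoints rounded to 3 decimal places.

The exponential density is strictly decreasing on [0, ∞), so the HPD interval is anchored at 0: [0, q] with P(θ ≤ q) = 0.90.
q = −ln(1 − 0.90) / 3.38 = 2.3026 / 3.38 = 0.681.

[0.000, 0.681]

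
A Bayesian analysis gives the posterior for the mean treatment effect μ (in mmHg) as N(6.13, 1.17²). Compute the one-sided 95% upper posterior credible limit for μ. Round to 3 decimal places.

8.054

Need U with P(μ ≤ U) = 0.95: U = 6.13 + z_{0.05}·1.17.
z = 1.645; U = 6.13 + 1.645 × 1.17 = 8.054.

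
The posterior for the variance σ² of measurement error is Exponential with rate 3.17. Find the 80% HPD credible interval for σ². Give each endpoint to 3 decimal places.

The exponential density is strictly decreasing on [0, ∞), so the HPD interval is anchored at 0: [0, q] with P(σ² ≤ q) = 0.80.
q = −ln(1 − 0.80) / 3.17 = 1.6094 / 3.17 = 0.508.

[0.000, 0.508]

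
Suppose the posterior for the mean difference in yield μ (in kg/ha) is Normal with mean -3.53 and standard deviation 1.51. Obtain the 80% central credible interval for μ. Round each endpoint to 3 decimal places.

The posterior is symmetric, so the 80% equal-tailed interval is μ = -3.53 ± z·1.51 with z = 1.282.
Half-width: 1.282 × 1.51 = 1.935.
-3.53 − 1.935 = -5.465; -3.53 + 1.935 = -1.595.

[-5.465, -1.595]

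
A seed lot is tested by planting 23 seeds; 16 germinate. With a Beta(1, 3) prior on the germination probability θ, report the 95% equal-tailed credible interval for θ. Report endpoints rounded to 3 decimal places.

[0.443, 0.798]

Posterior: Beta(1+16, 3+7) = Beta(17, 10).
Equal-tailed 95% interval: the 0.025 and 0.975 quantiles of Beta(17, 10).
Posterior mean ≈ 0.630, SD ≈ 0.091; a Normal approximation gives roughly [0.451, 0.808].
Exact: F⁻¹(0.025) = 0.443; F⁻¹(0.975) = 0.798.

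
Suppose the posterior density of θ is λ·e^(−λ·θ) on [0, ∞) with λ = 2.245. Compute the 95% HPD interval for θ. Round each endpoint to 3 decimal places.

The exponential density is strictly decreasing on [0, ∞), so the HPD interval is anchored at 0: [0, q] with P(θ ≤ q) = 0.95.
q = −ln(1 − 0.95) / 2.245 = 2.9957 / 2.245 = 1.334.

[0.000, 1.334]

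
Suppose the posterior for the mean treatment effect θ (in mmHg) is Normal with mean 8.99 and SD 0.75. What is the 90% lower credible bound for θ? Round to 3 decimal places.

8.029

Need L with P(θ ≥ L) = 0.90: L = 8.99 − z_{0.1}·0.75.
z = 1.282; L = 8.99 − 1.282 × 0.75 = 8.029.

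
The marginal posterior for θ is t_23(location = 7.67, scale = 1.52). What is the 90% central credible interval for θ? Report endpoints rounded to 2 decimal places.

The t_23 distribution is symmetric; the 90% interval is 7.67 ± t·1.52 with t_{0.95,23} = 1.714.
Half-width: 1.714 × 1.52 = 2.61.
7.67 − 2.61 = 5.06; 7.67 + 2.61 = 10.28.

[5.06, 10.28]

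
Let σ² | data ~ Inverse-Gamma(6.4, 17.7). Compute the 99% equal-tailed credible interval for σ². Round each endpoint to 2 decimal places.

[1.20, 10.22]

Inverse-Gamma(6.4, 17.7) quantiles: F⁻¹(0.005) and F⁻¹(0.995).
Equivalently, 1/σ² ~ Gamma(6.4, rate = 17.7); invert its 0.995 and 0.005 quantiles.
Posterior mean ≈ 3.28, SD ≈ 1.56; a Normal approximation gives roughly [-0.75, 7.30].
Exact: lower = 1.20; upper = 10.22.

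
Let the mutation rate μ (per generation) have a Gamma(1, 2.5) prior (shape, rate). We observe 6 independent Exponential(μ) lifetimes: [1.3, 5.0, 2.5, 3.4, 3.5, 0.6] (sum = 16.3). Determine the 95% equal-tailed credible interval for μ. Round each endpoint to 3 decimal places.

Posterior: Gamma(1+6, 2.5+16.3) = Gamma(7, 18.8) (shape, rate).
Equal-tailed 95% interval: Gamma(7, 18.8) quantiles at 0.025 and 0.975.
Posterior mean ≈ 0.372, SD ≈ 0.141; a Normal approximation gives roughly [0.097, 0.648].
Exact: lower = 0.150; upper = 0.695.

[0.150, 0.695]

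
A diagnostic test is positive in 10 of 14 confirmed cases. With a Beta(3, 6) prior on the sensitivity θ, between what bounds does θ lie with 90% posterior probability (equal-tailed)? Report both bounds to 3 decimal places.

[0.395, 0.729]

Posterior: Beta(3+10, 6+4) = Beta(13, 10).
Equal-tailed 90% interval: the 0.05 and 0.95 quantiles of Beta(13, 10).
Posterior mean ≈ 0.565, SD ≈ 0.101; a Normal approximation gives roughly [0.399, 0.732].
Exact: F⁻¹(0.05) = 0.395; F⁻¹(0.95) = 0.729.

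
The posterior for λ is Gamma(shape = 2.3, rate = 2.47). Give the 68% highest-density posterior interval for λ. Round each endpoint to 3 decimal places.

The posterior is unimodal and skewed, so the HPD interval has equal density at both endpoints and is the shortest 68% interval.
Solving f(0.176) = f(1.175) with F(1.175) − F(0.176) = 0.68 gives [0.176, 1.175].
For comparison, the equal-tailed interval is [0.365, 1.497]; the HPD is narrower and shifted toward the mode.

[0.176, 1.175]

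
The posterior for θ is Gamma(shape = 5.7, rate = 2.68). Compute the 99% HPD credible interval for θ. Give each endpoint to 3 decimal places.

The posterior is unimodal and skewed, so the HPD interval has equal density at both endpoints and is the shortest 99% interval.
Solving f(0.388) = f(4.800) with F(4.800) − F(0.388) = 0.99 gives [0.388, 4.800].
For comparison, the equal-tailed interval is [0.520, 5.108]; the HPD is narrower and shifted toward the mode.

[0.388, 4.800]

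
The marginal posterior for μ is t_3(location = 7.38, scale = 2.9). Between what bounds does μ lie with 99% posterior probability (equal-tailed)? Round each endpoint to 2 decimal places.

[-9.56, 24.32]

The t_3 distribution is symmetric; the 99% interval is 7.38 ± t·2.9 with t_{0.995,3} = 5.841.
Half-width: 5.841 × 2.9 = 16.94.
7.38 − 16.94 = -9.56; 7.38 + 16.94 = 24.32.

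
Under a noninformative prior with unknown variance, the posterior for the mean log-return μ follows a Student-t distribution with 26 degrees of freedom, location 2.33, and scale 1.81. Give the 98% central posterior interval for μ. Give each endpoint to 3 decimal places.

The t_26 distribution is symmetric; the 98% interval is 2.33 ± t·1.81 with t_{0.99,26} = 2.479.
Half-width: 2.479 × 1.81 = 4.486.
2.33 − 4.486 = -2.156; 2.33 + 4.486 = 6.816.

[-2.156, 6.816]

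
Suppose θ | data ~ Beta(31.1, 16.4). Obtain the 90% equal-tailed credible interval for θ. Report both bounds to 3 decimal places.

Posterior: Beta(31.1, 16.4).
Equal-tailed 90% interval: the 0.05 and 0.95 quantiles of Beta(31.1, 16.4).
Posterior mean ≈ 0.655, SD ≈ 0.068; a Normal approximation gives roughly [0.542, 0.767].
Exact: F⁻¹(0.05) = 0.539; F⁻¹(0.95) = 0.763.

[0.539, 0.763]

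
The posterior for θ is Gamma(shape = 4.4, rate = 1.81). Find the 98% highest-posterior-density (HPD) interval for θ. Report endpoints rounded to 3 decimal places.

The posterior is unimodal and skewed, so the HPD interval has equal density at both endpoints and is the shortest 98% interval.
Solving f(0.365) = f(5.443) with F(5.443) − F(0.365) = 0.98 gives [0.365, 5.443].
For comparison, the equal-tailed interval is [0.552, 5.899]; the HPD is narrower and shifted toward the mode.

[0.365, 5.443]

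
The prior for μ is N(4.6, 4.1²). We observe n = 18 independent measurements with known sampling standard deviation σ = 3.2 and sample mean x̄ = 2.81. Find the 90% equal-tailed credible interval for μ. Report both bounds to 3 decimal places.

[1.648, 4.089]

Posterior precision = 1/4.1² + 18/3.2² = 0.0595 + 1.7578 = 1.8173, so posterior SD = 0.7418.
Posterior mean = (4.6/4.1² + 18·2.81/3.2²) / 1.8173 = 2.8686.
Interval: 2.8686 ± 1.645 × 0.7418 → [1.648, 4.089].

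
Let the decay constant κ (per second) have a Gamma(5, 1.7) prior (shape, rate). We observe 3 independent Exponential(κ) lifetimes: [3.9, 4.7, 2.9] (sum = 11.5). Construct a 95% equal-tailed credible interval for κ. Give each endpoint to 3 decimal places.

[0.262, 1.093]

Posterior: Gamma(5+3, 1.7+11.5) = Gamma(8, 13.2) (shape, rate).
Equal-tailed 95% interval: Gamma(8, 13.2) quantiles at 0.025 and 0.975.
Posterior mean ≈ 0.606, SD ≈ 0.214; a Normal approximation gives roughly [0.186, 1.026].
Exact: lower = 0.262; upper = 1.093.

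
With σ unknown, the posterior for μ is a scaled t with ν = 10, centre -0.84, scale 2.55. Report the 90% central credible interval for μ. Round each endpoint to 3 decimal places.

The t_10 distribution is symmetric; the 90% interval is -0.84 ± t·2.55 with t_{0.95,10} = 1.812.
Half-width: 1.812 × 2.55 = 4.622.
-0.84 − 4.622 = -5.462; -0.84 + 4.622 = 3.782.

[-5.462, 3.782]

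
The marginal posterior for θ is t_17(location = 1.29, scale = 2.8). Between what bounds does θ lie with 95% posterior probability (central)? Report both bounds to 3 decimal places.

[-4.617, 7.197]

The t_17 distribution is symmetric; the 95% interval is 1.29 ± t·2.8 with t_{0.975,17} = 2.110.
Half-width: 2.110 × 2.8 = 5.907.
1.29 − 5.907 = -4.617; 1.29 + 5.907 = 7.197.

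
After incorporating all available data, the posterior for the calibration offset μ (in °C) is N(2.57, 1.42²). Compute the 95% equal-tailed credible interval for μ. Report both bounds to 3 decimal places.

[-0.213, 5.353]

The posterior is symmetric, so the 95% equal-tailed interval is μ = 2.57 ± z·1.42 with z = 1.960.
Half-width: 1.960 × 1.42 = 2.783.
2.57 − 2.783 = -0.213; 2.57 + 2.783 = 5.353.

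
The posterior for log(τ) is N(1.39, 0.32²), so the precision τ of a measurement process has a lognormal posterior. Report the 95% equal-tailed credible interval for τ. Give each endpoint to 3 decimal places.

[2.144, 7.517]

On the log scale the 95% interval is 1.39 ± 1.960 × 0.32 = [0.7628, 2.0172].
Exponentiate: [e^0.7628, e^2.0172] = [2.144, 7.517].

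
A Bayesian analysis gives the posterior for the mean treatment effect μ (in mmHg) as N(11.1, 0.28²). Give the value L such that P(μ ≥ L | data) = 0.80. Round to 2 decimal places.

10.86

Need L with P(μ ≥ L) = 0.80: L = 11.1 − z_{0.2}·0.28.
z = 0.842; L = 11.1 − 0.842 × 0.28 = 10.86.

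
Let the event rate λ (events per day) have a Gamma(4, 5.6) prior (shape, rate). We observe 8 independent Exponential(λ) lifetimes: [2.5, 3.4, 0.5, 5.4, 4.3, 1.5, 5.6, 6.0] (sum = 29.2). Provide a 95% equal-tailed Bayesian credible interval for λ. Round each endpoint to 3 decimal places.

Posterior: Gamma(4+8, 5.6+29.2) = Gamma(12, 34.8) (shape, rate).
Equal-tailed 95% interval: Gamma(12, 34.8) quantiles at 0.025 and 0.975.
Posterior mean ≈ 0.345, SD ≈ 0.100; a Normal approximation gives roughly [0.150, 0.540].
Exact: lower = 0.178; upper = 0.566.

[0.178, 0.566]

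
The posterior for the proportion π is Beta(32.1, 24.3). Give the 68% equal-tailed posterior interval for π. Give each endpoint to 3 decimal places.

[0.504, 0.635]

Posterior: Beta(32.1, 24.3).
Equal-tailed 68% interval: the 0.16 and 0.84 quantiles of Beta(32.1, 24.3).
Posterior mean ≈ 0.569, SD ≈ 0.065; a Normal approximation gives roughly [0.504, 0.634].
Exact: F⁻¹(0.16) = 0.504; F⁻¹(0.84) = 0.635.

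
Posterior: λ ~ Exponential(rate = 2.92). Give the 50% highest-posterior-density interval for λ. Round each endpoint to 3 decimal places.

The exponential density is strictly decreasing on [0, ∞), so the HPD interval is anchored at 0: [0, q] with P(λ ≤ q) = 0.50.
q = −ln(1 − 0.50) / 2.92 = 0.6931 / 2.92 = 0.237.

[0.000, 0.237]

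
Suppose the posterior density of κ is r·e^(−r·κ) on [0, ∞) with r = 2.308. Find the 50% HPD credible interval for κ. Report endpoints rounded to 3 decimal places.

The exponential density is strictly decreasing on [0, ∞), so the HPD interval is anchored at 0: [0, q] with P(κ ≤ q) = 0.50.
q = −ln(1 − 0.50) / 2.308 = 0.6931 / 2.308 = 0.300.

[0.000, 0.300]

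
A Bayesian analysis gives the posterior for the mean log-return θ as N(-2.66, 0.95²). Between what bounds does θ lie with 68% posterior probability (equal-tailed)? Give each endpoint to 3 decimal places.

The posterior is symmetric, so the 68% equal-tailed interval is θ = -2.66 ± z·0.95 with z = 0.994.
Half-width: 0.994 × 0.95 = 0.945.
-2.66 − 0.945 = -3.605; -2.66 + 0.945 = -1.715.

[-3.605, -1.715]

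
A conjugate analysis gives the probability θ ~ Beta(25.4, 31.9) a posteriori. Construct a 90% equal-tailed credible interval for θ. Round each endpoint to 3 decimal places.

Posterior: Beta(25.4, 31.9).
Equal-tailed 90% interval: the 0.05 and 0.95 quantiles of Beta(25.4, 31.9).
Posterior mean ≈ 0.443, SD ≈ 0.065; a Normal approximation gives roughly [0.336, 0.550].
Exact: F⁻¹(0.05) = 0.337; F⁻¹(0.95) = 0.552.

[0.337, 0.552]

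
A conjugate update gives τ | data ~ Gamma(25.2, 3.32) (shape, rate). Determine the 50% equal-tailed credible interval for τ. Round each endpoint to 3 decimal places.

Posterior: Gamma(shape 25.2, rate 3.32).
Equal-tailed 50% interval: Gamma(25.2, 3.32) quantiles at 0.25 and 0.75.
Posterior mean ≈ 7.590, SD ≈ 1.512; a Normal approximation gives roughly [6.571, 8.610].
Exact: lower = 6.523; upper = 8.548.

[6.523, 8.548]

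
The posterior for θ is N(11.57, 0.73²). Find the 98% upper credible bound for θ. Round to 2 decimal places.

13.07

Need U with P(θ ≤ U) = 0.98: U = 11.57 + z_{0.02}·0.73.
z = 2.054; U = 11.57 + 2.054 × 0.73 = 13.07.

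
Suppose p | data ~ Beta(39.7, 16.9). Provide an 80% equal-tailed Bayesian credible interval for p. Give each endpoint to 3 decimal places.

Posterior: Beta(39.7, 16.9).
Equal-tailed 80% interval: the 0.1 and 0.9 quantiles of Beta(39.7, 16.9).
Posterior mean ≈ 0.701, SD ≈ 0.060; a Normal approximation gives roughly [0.624, 0.779].
Exact: F⁻¹(0.1) = 0.622; F⁻¹(0.9) = 0.777.

[0.622, 0.777]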